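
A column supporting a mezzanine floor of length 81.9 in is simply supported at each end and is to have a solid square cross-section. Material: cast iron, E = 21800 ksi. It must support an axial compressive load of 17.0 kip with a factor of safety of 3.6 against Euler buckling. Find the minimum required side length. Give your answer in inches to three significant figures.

Required P_cr = n·P = 3.6 × 17.0 = 61.20 kip
L_e = K·L = 1 × 81.9 = 81.90 in
Required I = P_cr·L_e²/(π²E) = 6.120×10^4 × 81.90² / (π² × 2.18×10^7) = 1.908 in⁴
Solid square: I = a⁴/12  ⇒  a = (12I)^(1/4) = (12×1.908)^(1/4) = 2.19 in

a ≈ 2.19 in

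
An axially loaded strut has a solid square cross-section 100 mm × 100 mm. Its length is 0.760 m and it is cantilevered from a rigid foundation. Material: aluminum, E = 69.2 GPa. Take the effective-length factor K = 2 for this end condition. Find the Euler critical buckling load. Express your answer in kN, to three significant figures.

P_cr ≈ 2460 kN

I = a⁴/12 = 100⁴/12 = 8.333×10^6 mm⁴
I = 8.333×10^6 mm⁴ = 8.333×10^-6 m⁴
Effective length L_e = K·L = 2 × 0.760 = 1.520 m
P_cr = π²EI / L_e² = π² × 69.2×10⁹ × 8.333×10^-6 / 1.520² = 2.463×10^6 N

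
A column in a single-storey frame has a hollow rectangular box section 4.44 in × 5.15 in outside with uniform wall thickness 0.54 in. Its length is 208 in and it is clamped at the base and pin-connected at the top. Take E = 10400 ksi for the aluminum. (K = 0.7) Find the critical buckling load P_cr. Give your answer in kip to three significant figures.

Inner dimensions: h_i = 5.15 − 2×0.54 = 4.070 in, b_i = 4.44 − 2×0.54 = 3.360 in
Weak-axis I_min = (h_o·b_o³ − h_i·b_i³)/12 with b_o = 4.44, b_i = 3.360 in (shorter outer/inner sides).
I_min = (5.15×4.44³ − 4.070×3.360³)/12 = 24.70 in⁴
Effective length L_e = K·L = 0.7 × 208 = 145.6 in
P_cr = π²EI / L_e² = π² × 10400×10³ × 24.70 / 145.6² = 1.196×10^5 lb

P_cr ≈ 120 kip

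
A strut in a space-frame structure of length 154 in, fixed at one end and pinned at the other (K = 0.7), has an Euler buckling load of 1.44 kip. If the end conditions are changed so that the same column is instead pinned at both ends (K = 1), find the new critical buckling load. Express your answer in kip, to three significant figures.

P_cr ∝ 1/K², so P_cr,new = P_cr,old × (K_old/K_new)² = 1.44 × (0.7/1)²
= 1.44 × 0.4900 = 0.706 kip

P_cr ≈ 0.706 kip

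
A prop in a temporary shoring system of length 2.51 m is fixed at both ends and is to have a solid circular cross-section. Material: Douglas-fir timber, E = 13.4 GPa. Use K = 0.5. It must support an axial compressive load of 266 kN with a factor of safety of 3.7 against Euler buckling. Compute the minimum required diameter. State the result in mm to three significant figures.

d ≈ 124 mm

Required P_cr = n·P = 3.7 × 266 = 984.2 kN
L_e = K·L = 0.5 × 2.51 = 1.255 m
Required I = P_cr·L_e²/(π²E) = 9.842×10^5 × 1.255² / (π² × 1.34×10^10) = 1.172×10^-5 m⁴
I_req = 1.172×10^7 mm⁴
Solid circle: I = πd⁴/64  ⇒  d = (64I/π)^(1/4) = (64×1.172×10^7/π)^(1/4) = 124 mm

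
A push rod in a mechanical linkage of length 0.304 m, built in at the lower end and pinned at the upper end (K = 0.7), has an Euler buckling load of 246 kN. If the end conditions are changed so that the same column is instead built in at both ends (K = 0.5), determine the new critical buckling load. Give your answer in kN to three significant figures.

P_cr ≈ 482 kN

P_cr ∝ 1/K², so P_cr,new = P_cr,old × (K_old/K_new)² = 246 × (0.7/0.5)²
= 246 × 1.960 = 482 kN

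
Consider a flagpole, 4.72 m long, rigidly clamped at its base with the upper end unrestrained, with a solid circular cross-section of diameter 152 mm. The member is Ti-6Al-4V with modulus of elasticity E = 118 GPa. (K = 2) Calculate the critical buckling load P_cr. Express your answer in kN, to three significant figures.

I = πd⁴/64 = π×152⁴/64 = 2.620×10^7 mm⁴
I = 2.620×10^7 mm⁴ = 2.620×10^-5 m⁴
Effective length L_e = K·L = 2 × 4.72 = 9.440 m
P_cr = π²EI / L_e² = π² × 118×10⁹ × 2.620×10^-5 / 9.440² = 3.424×10^5 N

P_cr ≈ 342 kN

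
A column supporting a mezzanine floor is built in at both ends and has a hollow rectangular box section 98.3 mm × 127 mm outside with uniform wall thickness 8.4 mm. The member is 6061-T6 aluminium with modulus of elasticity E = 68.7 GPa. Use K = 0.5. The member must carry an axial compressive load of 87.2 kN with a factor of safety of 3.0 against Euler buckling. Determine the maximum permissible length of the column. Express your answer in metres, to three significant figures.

L_max ≈ 7.26 m

Inner dimensions: h_i = 127 − 2×8.4 = 110.2 mm, b_i = 98.3 − 2×8.4 = 81.50 mm
Weak-axis I_min = (h_o·b_o³ − h_i·b_i³)/12 with b_o = 98.3, b_i = 81.50 mm (shorter outer/inner sides).
I_min = (127×98.3³ − 110.2×81.50³)/12 = 5.081×10^6 mm⁴
I = 5.081×10^-6 m⁴
Required critical load P_cr = n·P = 3.0 × 87.2 = 261.6 kN = 2.616×10^5 N
From P_cr = π²EI/(K·L)²:  L = (1/K)·√(π²EI/P_cr) = (1/0.5)·√(π²×6.87×10^10×5.081×10^-6/2.616×10^5)
L = 7.26 m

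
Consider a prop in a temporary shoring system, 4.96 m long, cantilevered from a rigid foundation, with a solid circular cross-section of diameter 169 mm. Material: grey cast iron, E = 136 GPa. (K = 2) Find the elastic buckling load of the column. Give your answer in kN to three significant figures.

P_cr ≈ 546 kN

I = πd⁴/64 = π×169⁴/64 = 4.004×10^7 mm⁴
I = 4.004×10^7 mm⁴ = 4.004×10^-5 m⁴
Effective length L_e = K·L = 2 × 4.96 = 9.920 m
P_cr = π²EI / L_e² = π² × 136×10⁹ × 4.004×10^-5 / 9.920² = 5.462×10^5 N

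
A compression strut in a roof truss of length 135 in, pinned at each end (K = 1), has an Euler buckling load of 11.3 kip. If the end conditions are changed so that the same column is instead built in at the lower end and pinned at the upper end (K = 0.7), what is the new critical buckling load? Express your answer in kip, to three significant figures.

P_cr ∝ 1/K², so P_cr,new = P_cr,old × (K_old/K_new)² = 11.3 × (1/0.7)²
= 11.3 × 2.041 = 23.1 kip

P_cr ≈ 23.1 kip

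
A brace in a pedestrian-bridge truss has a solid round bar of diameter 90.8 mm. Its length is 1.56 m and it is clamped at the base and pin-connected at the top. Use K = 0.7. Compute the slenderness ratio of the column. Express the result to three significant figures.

λ ≈ 48.1

For a solid circle r = d/4 = 90.8/4 = 22.70 mm
L_e = K·L = 0.7 × 1.56 m = 1.092 m = 1092.0 mm
λ = L_e / r_min = 1092.0 / 22.70 = 48.1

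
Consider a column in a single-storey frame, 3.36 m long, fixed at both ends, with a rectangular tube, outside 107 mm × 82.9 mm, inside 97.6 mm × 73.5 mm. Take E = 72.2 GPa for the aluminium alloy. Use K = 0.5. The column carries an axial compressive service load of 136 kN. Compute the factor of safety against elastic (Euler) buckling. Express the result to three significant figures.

n ≈ 3.44

Weak-axis I_min = (h_o·b_o³ − h_i·b_i³)/12 with b_o = 82.9, b_i = 73.50 mm (shorter outer/inner sides).
I_min = (107×82.9³ − 97.60×73.50³)/12 = 1.851×10^6 mm⁴
I = 1.851×10^6 mm⁴ = 1.851×10^-6 m⁴
Effective length L_e = K·L = 0.5 × 3.36 = 1.680 m
P_cr = π²EI / L_e² = π² × 72.2×10⁹ × 1.851×10^-6 / 1.680² = 4.672×10^5 N
Factor of safety n = P_cr / P = 467.22 / 136 = 3.44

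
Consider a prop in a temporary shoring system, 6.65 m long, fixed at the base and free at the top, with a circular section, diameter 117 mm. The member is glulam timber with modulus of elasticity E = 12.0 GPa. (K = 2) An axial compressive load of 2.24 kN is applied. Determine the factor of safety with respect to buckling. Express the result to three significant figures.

n ≈ 2.75

I = πd⁴/64 = π×117⁴/64 = 9.198×10^6 mm⁴
I = 9.198×10^6 mm⁴ = 9.198×10^-6 m⁴
Effective length L_e = K·L = 2 × 6.65 = 13.30 m
P_cr = π²EI / L_e² = π² × 12.0×10⁹ × 9.198×10^-6 / 13.30² = 6.159×10^3 N
Factor of safety n = P_cr / P = 6.1587 / 2.24 = 2.75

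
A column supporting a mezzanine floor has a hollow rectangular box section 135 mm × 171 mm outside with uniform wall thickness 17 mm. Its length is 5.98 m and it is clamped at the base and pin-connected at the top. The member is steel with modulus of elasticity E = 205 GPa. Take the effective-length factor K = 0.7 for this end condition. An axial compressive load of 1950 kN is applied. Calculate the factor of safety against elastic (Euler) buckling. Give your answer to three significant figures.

Inner dimensions: h_i = 171 − 2×17 = 137.0 mm, b_i = 135 − 2×17 = 101.0 mm
Weak-axis I_min = (h_o·b_o³ − h_i·b_i³)/12 with b_o = 135, b_i = 101.0 mm (shorter outer/inner sides).
I_min = (171×135³ − 137.0×101.0³)/12 = 2.330×10^7 mm⁴
I = 2.330×10^7 mm⁴ = 2.330×10^-5 m⁴
Effective length L_e = K·L = 0.7 × 5.98 = 4.186 m
P_cr = π²EI / L_e² = π² × 205×10⁹ × 2.330×10^-5 / 4.186² = 2.690×10^6 N
Factor of safety n = P_cr / P = 2690.1 / 1950 = 1.38

n ≈ 1.38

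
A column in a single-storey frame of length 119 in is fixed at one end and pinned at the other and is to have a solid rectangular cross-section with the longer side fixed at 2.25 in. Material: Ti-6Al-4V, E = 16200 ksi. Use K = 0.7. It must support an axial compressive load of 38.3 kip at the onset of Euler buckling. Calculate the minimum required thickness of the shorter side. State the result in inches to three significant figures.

L_e = K·L = 0.7 × 119 = 83.30 in
Required I = P_cr·L_e²/(π²E) = 3.830×10^4 × 83.30² / (π² × 1.62×10^7) = 1.662 in⁴
Rectangle, weak axis: I_min = h·b³/12 with h = 2.25 in fixed  ⇒  b = (12I/h)^(1/3) = 2.07 in

b ≈ 2.07 in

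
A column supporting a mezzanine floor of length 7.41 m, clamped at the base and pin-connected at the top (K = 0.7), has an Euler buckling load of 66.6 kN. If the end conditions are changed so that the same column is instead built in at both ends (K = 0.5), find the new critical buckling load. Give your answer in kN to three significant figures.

P_cr ≈ 131 kN

P_cr ∝ 1/K², so P_cr,new = P_cr,old × (K_old/K_new)² = 66.6 × (0.7/0.5)²
= 66.6 × 1.960 = 131 kN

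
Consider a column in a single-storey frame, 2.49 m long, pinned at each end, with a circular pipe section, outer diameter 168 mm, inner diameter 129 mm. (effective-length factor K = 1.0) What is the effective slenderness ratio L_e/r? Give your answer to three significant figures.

d_o = 168 mm, d_i = 129 mm
I = π(d_o⁴ − d_i⁴)/64 = π(168⁴ − 129.0⁴)/64 = 2.551×10^7 mm⁴
A = 9.097×10^3 mm²;  r_min = √(I/A) = √(2.551×10^7/9.097×10^3) = 52.95 mm
L_e = K·L = 1 × 2.49 m = 2.490 m = 2490.0 mm
λ = L_e / r_min = 2490.0 / 52.95 = 47.0

λ ≈ 47.0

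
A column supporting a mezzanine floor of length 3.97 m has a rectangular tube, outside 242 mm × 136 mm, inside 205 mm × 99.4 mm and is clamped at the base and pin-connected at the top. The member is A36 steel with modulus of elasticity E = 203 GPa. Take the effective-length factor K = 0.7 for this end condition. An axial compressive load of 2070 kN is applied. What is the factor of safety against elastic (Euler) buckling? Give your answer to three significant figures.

n ≈ 4.25

Weak-axis I_min = (h_o·b_o³ − h_i·b_i³)/12 with b_o = 136, b_i = 99.40 mm (shorter outer/inner sides).
I_min = (242×136³ − 205.0×99.40³)/12 = 3.395×10^7 mm⁴
I = 3.395×10^7 mm⁴ = 3.395×10^-5 m⁴
Effective length L_e = K·L = 0.7 × 3.97 = 2.779 m
P_cr = π²EI / L_e² = π² × 203×10⁹ × 3.395×10^-5 / 2.779² = 8.808×10^6 N
Factor of safety n = P_cr / P = 8807.8 / 2070 = 4.25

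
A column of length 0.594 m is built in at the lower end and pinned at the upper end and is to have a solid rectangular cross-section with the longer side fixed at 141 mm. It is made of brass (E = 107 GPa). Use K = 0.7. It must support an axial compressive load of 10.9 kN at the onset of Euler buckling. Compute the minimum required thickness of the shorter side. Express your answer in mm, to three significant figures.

b ≈ 5.34 mm

L_e = K·L = 0.7 × 0.594 = 0.4158 m
Required I = P_cr·L_e²/(π²E) = 1.090×10^4 × 0.4158² / (π² × 1.07×10^11) = 1.784×10^-9 m⁴
I_req = 1.784×10^3 mm⁴
Rectangle, weak axis: I_min = h·b³/12 with h = 141 mm fixed  ⇒  b = (12I/h)^(1/3) = 5.34 mm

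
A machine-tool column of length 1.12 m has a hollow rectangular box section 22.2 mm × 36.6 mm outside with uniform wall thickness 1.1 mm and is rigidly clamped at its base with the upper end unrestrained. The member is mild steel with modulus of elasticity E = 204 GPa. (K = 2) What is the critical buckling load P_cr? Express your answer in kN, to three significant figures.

Inner dimensions: h_i = 36.6 − 2×1.1 = 34.40 mm, b_i = 22.2 − 2×1.1 = 20.00 mm
Weak-axis I_min = (h_o·b_o³ − h_i·b_i³)/12 with b_o = 22.2, b_i = 20.00 mm (shorter outer/inner sides).
I_min = (36.6×22.2³ − 34.40×20.00³)/12 = 1.044×10^4 mm⁴
I = 1.044×10^4 mm⁴ = 1.044×10^-8 m⁴
Effective length L_e = K·L = 2 × 1.12 = 2.240 m
P_cr = π²EI / L_e² = π² × 204×10⁹ × 1.044×10^-8 / 2.240² = 4.188×10^3 N

P_cr ≈ 4.19 kN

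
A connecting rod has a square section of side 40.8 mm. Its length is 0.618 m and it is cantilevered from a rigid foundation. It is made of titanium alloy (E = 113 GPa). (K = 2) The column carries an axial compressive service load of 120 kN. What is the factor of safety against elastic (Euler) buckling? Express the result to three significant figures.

I = a⁴/12 = 40.8⁴/12 = 2.309×10^5 mm⁴
I = 2.309×10^5 mm⁴ = 2.309×10^-7 m⁴
Effective length L_e = K·L = 2 × 0.618 = 1.236 m
P_cr = π²EI / L_e² = π² × 113×10⁹ × 2.309×10^-7 / 1.236² = 1.686×10^5 N
Factor of safety n = P_cr / P = 168.58 / 120 = 1.40

n ≈ 1.40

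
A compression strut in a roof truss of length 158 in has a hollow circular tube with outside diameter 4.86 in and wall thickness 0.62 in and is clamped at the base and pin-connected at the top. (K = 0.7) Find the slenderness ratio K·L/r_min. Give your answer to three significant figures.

Inner diameter d_i = 4.86 − 2×0.62 = 3.620 in
I = π(d_o⁴ − d_i⁴)/64 = π(4.86⁴ − 3.620⁴)/64 = 18.96 in⁴
A = 8.259 in²;  r_min = √(I/A) = √(18.96/8.259) = 1.515 in
L_e = K·L = 0.7 × 158 = 110.6 in
λ = L_e / r_min = 110.60 / 1.515 = 73.0

λ ≈ 73.0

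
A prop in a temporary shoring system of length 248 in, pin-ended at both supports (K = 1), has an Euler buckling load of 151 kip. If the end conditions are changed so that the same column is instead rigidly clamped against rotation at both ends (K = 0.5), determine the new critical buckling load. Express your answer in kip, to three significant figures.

P_cr ≈ 604 kip

P_cr ∝ 1/K², so P_cr,new = P_cr,old × (K_old/K_new)² = 151 × (1/0.5)²
= 151 × 4.000 = 604 kip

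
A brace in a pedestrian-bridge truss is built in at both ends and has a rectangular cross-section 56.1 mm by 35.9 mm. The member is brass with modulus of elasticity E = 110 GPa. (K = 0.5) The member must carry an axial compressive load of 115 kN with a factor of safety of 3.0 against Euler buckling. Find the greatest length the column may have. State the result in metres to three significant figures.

L_max ≈ 1.65 m

Buckling occurs about the weak axis: I_min = h·b³/12 with b = 35.9 mm (the shorter side).
I_min = 56.1×35.9³/12 = 2.163×10^5 mm⁴
I = 2.163×10^-7 m⁴
Required critical load P_cr = n·P = 3.0 × 115 = 345.0 kN = 3.450×10^5 N
From P_cr = π²EI/(K·L)²:  L = (1/K)·√(π²EI/P_cr) = (1/0.5)·√(π²×1.10×10^11×2.163×10^-7/3.450×10^5)
L = 1.65 m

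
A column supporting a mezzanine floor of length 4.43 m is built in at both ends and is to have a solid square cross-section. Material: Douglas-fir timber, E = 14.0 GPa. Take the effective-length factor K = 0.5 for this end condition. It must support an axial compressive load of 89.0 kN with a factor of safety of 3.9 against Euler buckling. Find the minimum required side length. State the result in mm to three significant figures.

a ≈ 110 mm

Required P_cr = n·P = 3.9 × 89.0 = 347.1 kN
L_e = K·L = 0.5 × 4.43 = 2.215 m
Required I = P_cr·L_e²/(π²E) = 3.471×10^5 × 2.215² / (π² × 1.40×10^10) = 1.232×10^-5 m⁴
I_req = 1.232×10^7 mm⁴
Solid square: I = a⁴/12  ⇒  a = (12I)^(1/4) = (12×1.232×10^7)^(1/4) = 110 mm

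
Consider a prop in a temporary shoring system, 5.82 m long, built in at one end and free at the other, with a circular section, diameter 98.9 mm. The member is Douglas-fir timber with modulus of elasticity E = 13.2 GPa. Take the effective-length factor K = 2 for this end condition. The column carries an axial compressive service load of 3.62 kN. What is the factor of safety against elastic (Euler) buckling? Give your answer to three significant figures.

n ≈ 1.25

I = πd⁴/64 = π×98.9⁴/64 = 4.696×10^6 mm⁴
I = 4.696×10^6 mm⁴ = 4.696×10^-6 m⁴
Effective length L_e = K·L = 2 × 5.82 = 11.64 m
P_cr = π²EI / L_e² = π² × 13.2×10⁹ × 4.696×10^-6 / 11.64² = 4.516×10^3 N
Factor of safety n = P_cr / P = 4.5157 / 3.62 = 1.25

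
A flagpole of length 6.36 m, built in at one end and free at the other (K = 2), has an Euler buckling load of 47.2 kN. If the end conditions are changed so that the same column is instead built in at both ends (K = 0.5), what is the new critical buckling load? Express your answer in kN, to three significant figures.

P_cr ≈ 755 kN

P_cr ∝ 1/K², so P_cr,new = P_cr,old × (K_old/K_new)² = 47.2 × (2/0.5)²
= 47.2 × 16.00 = 755 kN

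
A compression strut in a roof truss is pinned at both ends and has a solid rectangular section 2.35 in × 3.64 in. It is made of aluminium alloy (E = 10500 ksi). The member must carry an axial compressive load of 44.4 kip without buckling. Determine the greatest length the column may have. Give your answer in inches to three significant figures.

L_max ≈ 95.9 in

Buckling occurs about the weak axis: I_min = h·b³/12 with b = 2.35 in (the shorter side).
I_min = 3.64×2.35³/12 = 3.937 in⁴
At the buckling limit P_cr = P = 4.440×10^4 lb
From P_cr = π²EI/(K·L)²:  L = (1/K)·√(π²EI/P_cr) = (1/1)·√(π²×1.05×10^7×3.937/4.440×10^4)
L = 95.9 in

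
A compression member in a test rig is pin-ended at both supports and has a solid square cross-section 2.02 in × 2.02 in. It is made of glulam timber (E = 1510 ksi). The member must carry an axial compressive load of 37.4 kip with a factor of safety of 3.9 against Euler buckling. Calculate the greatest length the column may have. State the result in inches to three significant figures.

L_max ≈ 11.9 in

I = a⁴/12 = 2.02⁴/12 = 1.387 in⁴
Required critical load P_cr = n·P = 3.9 × 37.4 = 145.9 kip = 1.459×10^5 lb
From P_cr = π²EI/(K·L)²:  L = (1/K)·√(π²EI/P_cr) = (1/1)·√(π²×1.51×10^6×1.387/1.459×10^5)
L = 11.9 in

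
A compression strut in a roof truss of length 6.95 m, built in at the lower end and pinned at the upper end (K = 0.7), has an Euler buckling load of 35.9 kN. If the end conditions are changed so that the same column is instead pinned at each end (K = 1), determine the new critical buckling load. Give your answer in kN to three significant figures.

P_cr ∝ 1/K², so P_cr,new = P_cr,old × (K_old/K_new)² = 35.9 × (0.7/1)²
= 35.9 × 0.4900 = 17.6 kN

P_cr ≈ 17.6 kN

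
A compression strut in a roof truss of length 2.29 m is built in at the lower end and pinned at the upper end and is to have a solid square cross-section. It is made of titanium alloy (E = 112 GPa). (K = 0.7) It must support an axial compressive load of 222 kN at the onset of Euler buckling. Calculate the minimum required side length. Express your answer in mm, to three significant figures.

L_e = K·L = 0.7 × 2.29 = 1.603 m
Required I = P_cr·L_e²/(π²E) = 2.220×10^5 × 1.603² / (π² × 1.12×10^11) = 5.161×10^-7 m⁴
I_req = 5.161×10^5 mm⁴
Solid square: I = a⁴/12  ⇒  a = (12I)^(1/4) = (12×5.161×10^5)^(1/4) = 49.9 mm

a ≈ 49.9 mm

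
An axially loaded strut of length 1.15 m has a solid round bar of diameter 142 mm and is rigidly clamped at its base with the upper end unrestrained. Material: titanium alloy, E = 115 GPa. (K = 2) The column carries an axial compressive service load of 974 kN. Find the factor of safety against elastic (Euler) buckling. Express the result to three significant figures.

I = πd⁴/64 = π×142⁴/64 = 1.996×10^7 mm⁴
I = 1.996×10^7 mm⁴ = 1.996×10^-5 m⁴
Effective length L_e = K·L = 2 × 1.15 = 2.300 m
P_cr = π²EI / L_e² = π² × 115×10⁹ × 1.996×10^-5 / 2.300² = 4.282×10^6 N
Factor of safety n = P_cr / P = 4282.2 / 974 = 4.40

n ≈ 4.40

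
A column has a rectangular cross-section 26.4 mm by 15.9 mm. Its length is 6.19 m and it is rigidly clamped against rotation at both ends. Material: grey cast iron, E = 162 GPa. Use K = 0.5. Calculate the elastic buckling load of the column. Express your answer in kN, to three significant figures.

Buckling occurs about the weak axis: I_min = h·b³/12 with b = 15.9 mm (the shorter side).
I_min = 26.4×15.9³/12 = 8.843×10^3 mm⁴
I = 8.843×10^3 mm⁴ = 8.843×10^-9 m⁴
Effective length L_e = K·L = 0.5 × 6.19 = 3.095 m
P_cr = π²EI / L_e² = π² × 162×10⁹ × 8.843×10^-9 / 3.095² = 1.476×10^3 N

P_cr ≈ 1.48 kN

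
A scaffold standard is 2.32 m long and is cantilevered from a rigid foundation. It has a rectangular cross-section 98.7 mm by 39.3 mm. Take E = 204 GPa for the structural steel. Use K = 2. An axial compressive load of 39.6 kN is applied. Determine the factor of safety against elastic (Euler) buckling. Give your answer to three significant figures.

Buckling occurs about the weak axis: I_min = h·b³/12 with b = 39.3 mm (the shorter side).
I_min = 98.7×39.3³/12 = 4.992×10^5 mm⁴
I = 4.992×10^5 mm⁴ = 4.992×10^-7 m⁴
Effective length L_e = K·L = 2 × 2.32 = 4.640 m
P_cr = π²EI / L_e² = π² × 204×10⁹ × 4.992×10^-7 / 4.640² = 4.669×10^4 N
Factor of safety n = P_cr / P = 46.688 / 39.6 = 1.18

n ≈ 1.18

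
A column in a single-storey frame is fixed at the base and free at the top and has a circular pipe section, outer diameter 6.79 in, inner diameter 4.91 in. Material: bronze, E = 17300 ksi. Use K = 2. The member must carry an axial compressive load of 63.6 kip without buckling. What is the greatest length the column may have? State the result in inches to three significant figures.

L_max ≈ 226 in

d_o = 6.79 in, d_i = 4.91 in
I = π(d_o⁴ − d_i⁴)/64 = π(6.79⁴ − 4.910⁴)/64 = 75.81 in⁴
At the buckling limit P_cr = P = 6.360×10^4 lb
From P_cr = π²EI/(K·L)²:  L = (1/K)·√(π²EI/P_cr) = (1/2)·√(π²×1.73×10^7×75.81/6.360×10^4)
L = 226 in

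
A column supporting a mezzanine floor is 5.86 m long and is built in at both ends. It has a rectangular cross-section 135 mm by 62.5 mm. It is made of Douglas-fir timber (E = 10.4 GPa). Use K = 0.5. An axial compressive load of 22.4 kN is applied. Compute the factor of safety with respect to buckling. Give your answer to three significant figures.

n ≈ 1.47

Buckling occurs about the weak axis: I_min = h·b³/12 with b = 62.5 mm (the shorter side).
I_min = 135×62.5³/12 = 2.747×10^6 mm⁴
I = 2.747×10^6 mm⁴ = 2.747×10^-6 m⁴
Effective length L_e = K·L = 0.5 × 5.86 = 2.930 m
P_cr = π²EI / L_e² = π² × 10.4×10⁹ × 2.747×10^-6 / 2.930² = 3.284×10^4 N
Factor of safety n = P_cr / P = 32.839 / 22.4 = 1.47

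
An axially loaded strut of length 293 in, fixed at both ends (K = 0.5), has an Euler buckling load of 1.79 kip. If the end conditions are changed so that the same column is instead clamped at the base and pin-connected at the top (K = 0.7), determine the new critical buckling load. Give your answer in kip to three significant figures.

P_cr ≈ 0.913 kip

P_cr ∝ 1/K², so P_cr,new = P_cr,old × (K_old/K_new)² = 1.79 × (0.5/0.7)²
= 1.79 × 0.5102 = 0.913 kip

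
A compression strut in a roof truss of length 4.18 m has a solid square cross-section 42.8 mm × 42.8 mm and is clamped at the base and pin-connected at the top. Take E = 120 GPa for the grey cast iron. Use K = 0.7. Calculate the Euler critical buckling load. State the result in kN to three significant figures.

P_cr ≈ 38.7 kN

I = a⁴/12 = 42.8⁴/12 = 2.796×10^5 mm⁴
I = 2.796×10^5 mm⁴ = 2.796×10^-7 m⁴
Effective length L_e = K·L = 0.7 × 4.18 = 2.926 m
P_cr = π²EI / L_e² = π² × 120×10⁹ × 2.796×10^-7 / 2.926² = 3.868×10^4 N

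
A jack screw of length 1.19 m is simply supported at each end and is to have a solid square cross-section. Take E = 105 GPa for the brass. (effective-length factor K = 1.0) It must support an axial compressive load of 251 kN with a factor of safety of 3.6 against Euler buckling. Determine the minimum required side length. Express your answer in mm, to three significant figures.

a ≈ 62.0 mm

Required P_cr = n·P = 3.6 × 251 = 903.6 kN
L_e = K·L = 1 × 1.19 = 1.190 m
Required I = P_cr·L_e²/(π²E) = 9.036×10^5 × 1.190² / (π² × 1.05×10^11) = 1.235×10^-6 m⁴
I_req = 1.235×10^6 mm⁴
Solid square: I = a⁴/12  ⇒  a = (12I)^(1/4) = (12×1.235×10^6)^(1/4) = 62.0 mm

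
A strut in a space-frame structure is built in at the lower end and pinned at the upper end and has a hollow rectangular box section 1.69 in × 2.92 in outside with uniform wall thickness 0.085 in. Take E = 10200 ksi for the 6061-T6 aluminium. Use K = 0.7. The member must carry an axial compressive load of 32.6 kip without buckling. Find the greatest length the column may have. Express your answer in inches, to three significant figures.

Inner dimensions: h_i = 2.92 − 2×0.085 = 2.750 in, b_i = 1.69 − 2×0.085 = 1.520 in
Weak-axis I_min = (h_o·b_o³ − h_i·b_i³)/12 with b_o = 1.69, b_i = 1.520 in (shorter outer/inner sides).
I_min = (2.92×1.69³ − 2.750×1.520³)/12 = 0.3697 in⁴
At the buckling limit P_cr = P = 3.260×10^4 lb
From P_cr = π²EI/(K·L)²:  L = (1/K)·√(π²EI/P_cr) = (1/0.7)·√(π²×1.02×10^7×0.3697/3.260×10^4)
L = 48.3 in

L_max ≈ 48.3 in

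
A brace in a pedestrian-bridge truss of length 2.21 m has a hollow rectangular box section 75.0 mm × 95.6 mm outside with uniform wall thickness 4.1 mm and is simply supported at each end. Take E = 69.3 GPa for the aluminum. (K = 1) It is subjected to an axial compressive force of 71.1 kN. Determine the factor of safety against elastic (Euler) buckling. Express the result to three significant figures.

Inner dimensions: h_i = 95.6 − 2×4.1 = 87.40 mm, b_i = 75.0 − 2×4.1 = 66.80 mm
Weak-axis I_min = (h_o·b_o³ − h_i·b_i³)/12 with b_o = 75.0, b_i = 66.80 mm (shorter outer/inner sides).
I_min = (95.6×75.0³ − 87.40×66.80³)/12 = 1.190×10^6 mm⁴
I = 1.190×10^6 mm⁴ = 1.190×10^-6 m⁴
Effective length L_e = K·L = 1 × 2.21 = 2.210 m
P_cr = π²EI / L_e² = π² × 69.3×10⁹ × 1.190×10^-6 / 2.210² = 1.666×10^5 N
Factor of safety n = P_cr / P = 166.64 / 71.1 = 2.34

n ≈ 2.34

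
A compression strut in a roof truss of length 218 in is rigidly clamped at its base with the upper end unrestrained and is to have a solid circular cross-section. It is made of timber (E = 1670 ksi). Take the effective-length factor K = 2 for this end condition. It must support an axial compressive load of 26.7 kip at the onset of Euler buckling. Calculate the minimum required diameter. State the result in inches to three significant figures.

d ≈ 8.90 in

L_e = K·L = 2 × 218 = 436.0 in
Required I = P_cr·L_e²/(π²E) = 2.670×10^4 × 436.0² / (π² × 1.67×10^6) = 307.9 in⁴
Solid circle: I = πd⁴/64  ⇒  d = (64I/π)^(1/4) = (64×307.9/π)^(1/4) = 8.90 in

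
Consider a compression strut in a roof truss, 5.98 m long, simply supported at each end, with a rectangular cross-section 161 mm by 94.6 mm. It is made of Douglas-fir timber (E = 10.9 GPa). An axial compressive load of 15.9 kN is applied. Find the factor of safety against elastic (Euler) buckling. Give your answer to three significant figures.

n ≈ 2.15

Buckling occurs about the weak axis: I_min = h·b³/12 with b = 94.6 mm (the shorter side).
I_min = 161×94.6³/12 = 1.136×10^7 mm⁴
I = 1.136×10^7 mm⁴ = 1.136×10^-5 m⁴
Effective length L_e = K·L = 1 × 5.98 = 5.980 m
P_cr = π²EI / L_e² = π² × 10.9×10⁹ × 1.136×10^-5 / 5.980² = 3.417×10^4 N
Factor of safety n = P_cr / P = 34.170 / 15.9 = 2.15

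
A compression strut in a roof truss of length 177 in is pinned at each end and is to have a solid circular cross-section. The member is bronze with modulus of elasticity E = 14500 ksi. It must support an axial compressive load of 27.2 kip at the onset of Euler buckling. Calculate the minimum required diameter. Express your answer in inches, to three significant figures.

L_e = K·L = 1 × 177 = 177.0 in
Required I = P_cr·L_e²/(π²E) = 2.720×10^4 × 177.0² / (π² × 1.45×10^7) = 5.955 in⁴
Solid circle: I = πd⁴/64  ⇒  d = (64I/π)^(1/4) = (64×5.955/π)^(1/4) = 3.32 in

d ≈ 3.32 in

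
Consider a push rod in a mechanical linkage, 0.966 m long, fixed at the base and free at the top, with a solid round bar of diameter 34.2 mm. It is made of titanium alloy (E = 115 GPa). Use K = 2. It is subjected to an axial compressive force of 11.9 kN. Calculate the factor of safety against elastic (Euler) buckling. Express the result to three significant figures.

n ≈ 1.72

I = πd⁴/64 = π×34.2⁴/64 = 6.715×10^4 mm⁴
I = 6.715×10^4 mm⁴ = 6.715×10^-8 m⁴
Effective length L_e = K·L = 2 × 0.966 = 1.932 m
P_cr = π²EI / L_e² = π² × 115×10⁹ × 6.715×10^-8 / 1.932² = 2.042×10^4 N
Factor of safety n = P_cr / P = 20.420 / 11.9 = 1.72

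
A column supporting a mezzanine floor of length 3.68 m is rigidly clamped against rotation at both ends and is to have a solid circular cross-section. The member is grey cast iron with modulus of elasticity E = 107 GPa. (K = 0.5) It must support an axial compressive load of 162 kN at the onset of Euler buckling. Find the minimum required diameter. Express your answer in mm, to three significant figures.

L_e = K·L = 0.5 × 3.68 = 1.840 m
Required I = P_cr·L_e²/(π²E) = 1.620×10^5 × 1.840² / (π² × 1.07×10^11) = 5.194×10^-7 m⁴
I_req = 5.194×10^5 mm⁴
Solid circle: I = πd⁴/64  ⇒  d = (64I/π)^(1/4) = (64×5.194×10^5/π)^(1/4) = 57.0 mm

d ≈ 57.0 mm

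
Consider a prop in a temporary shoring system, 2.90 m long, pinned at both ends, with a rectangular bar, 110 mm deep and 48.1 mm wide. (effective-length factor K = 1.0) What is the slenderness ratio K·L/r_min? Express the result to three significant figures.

Buckling occurs about the weak axis: I_min = h·b³/12 with b = 48.1 mm (the shorter side).
I_min = 110×48.1³/12 = 1.020×10^6 mm⁴
A = 5.291×10^3 mm²;  r_min = √(I/A) = √(1.020×10^6/5.291×10^3) = 13.89 mm
L_e = K·L = 1 × 2.90 m = 2.900 m = 2900.0 mm
λ = L_e / r_min = 2900.0 / 13.89 = 209

λ ≈ 209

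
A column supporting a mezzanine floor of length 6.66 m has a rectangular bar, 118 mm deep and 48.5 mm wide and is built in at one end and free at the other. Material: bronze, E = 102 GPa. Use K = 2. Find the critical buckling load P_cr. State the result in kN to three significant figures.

P_cr ≈ 6.37 kN

Buckling occurs about the weak axis: I_min = h·b³/12 with b = 48.5 mm (the shorter side).
I_min = 118×48.5³/12 = 1.122×10^6 mm⁴
I = 1.122×10^6 mm⁴ = 1.122×10^-6 m⁴
Effective length L_e = K·L = 2 × 6.66 = 13.32 m
P_cr = π²EI / L_e² = π² × 102×10⁹ × 1.122×10^-6 / 13.32² = 6.365×10^3 N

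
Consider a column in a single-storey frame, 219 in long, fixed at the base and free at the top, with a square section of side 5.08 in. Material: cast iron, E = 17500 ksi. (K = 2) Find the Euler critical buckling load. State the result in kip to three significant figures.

P_cr ≈ 50.0 kip

I = a⁴/12 = 5.08⁴/12 = 55.50 in⁴
Effective length L_e = K·L = 2 × 219 = 438.0 in
P_cr = π²EI / L_e² = π² × 17500×10³ × 55.50 / 438.0² = 4.996×10^4 lb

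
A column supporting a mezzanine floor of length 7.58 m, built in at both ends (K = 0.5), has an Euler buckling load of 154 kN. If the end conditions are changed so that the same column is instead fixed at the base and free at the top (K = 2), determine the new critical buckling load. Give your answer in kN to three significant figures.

P_cr ≈ 9.62 kN

P_cr ∝ 1/K², so P_cr,new = P_cr,old × (K_old/K_new)² = 154 × (0.5/2)²
= 154 × 0.06250 = 9.62 kN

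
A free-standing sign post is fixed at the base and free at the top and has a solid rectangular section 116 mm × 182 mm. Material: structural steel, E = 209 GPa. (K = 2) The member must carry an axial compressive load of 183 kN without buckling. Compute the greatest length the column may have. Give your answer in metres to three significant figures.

Buckling occurs about the weak axis: I_min = h·b³/12 with b = 116 mm (the shorter side).
I_min = 182×116³/12 = 2.367×10^7 mm⁴
I = 2.367×10^-5 m⁴
At the buckling limit P_cr = P = 1.830×10^5 N
From P_cr = π²EI/(K·L)²:  L = (1/K)·√(π²EI/P_cr) = (1/2)·√(π²×2.09×10^11×2.367×10^-5/1.830×10^5)
L = 8.17 m

L_max ≈ 8.17 m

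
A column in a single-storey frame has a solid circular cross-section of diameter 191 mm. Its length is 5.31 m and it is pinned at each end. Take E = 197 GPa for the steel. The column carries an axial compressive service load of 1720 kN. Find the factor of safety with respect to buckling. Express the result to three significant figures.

n ≈ 2.62

I = πd⁴/64 = π×191⁴/64 = 6.533×10^7 mm⁴
I = 6.533×10^7 mm⁴ = 6.533×10^-5 m⁴
Effective length L_e = K·L = 1 × 5.31 = 5.310 m
P_cr = π²EI / L_e² = π² × 197×10⁹ × 6.533×10^-5 / 5.310² = 4.505×10^6 N
Factor of safety n = P_cr / P = 4504.8 / 1720 = 2.62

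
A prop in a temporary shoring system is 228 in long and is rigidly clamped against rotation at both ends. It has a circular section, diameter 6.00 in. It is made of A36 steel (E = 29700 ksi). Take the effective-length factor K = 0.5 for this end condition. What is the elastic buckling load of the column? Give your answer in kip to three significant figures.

P_cr ≈ 1430 kip

I = πd⁴/64 = π×6.00⁴/64 = 63.62 in⁴
Effective length L_e = K·L = 0.5 × 228 = 114.0 in
P_cr = π²EI / L_e² = π² × 29700×10³ × 63.62 / 114.0² = 1.435×10^6 lb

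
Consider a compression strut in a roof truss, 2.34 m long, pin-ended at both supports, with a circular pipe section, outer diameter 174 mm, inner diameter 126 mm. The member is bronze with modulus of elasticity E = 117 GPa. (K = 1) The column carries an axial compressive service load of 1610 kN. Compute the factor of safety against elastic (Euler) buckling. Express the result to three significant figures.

d_o = 174 mm, d_i = 126 mm
I = π(d_o⁴ − d_i⁴)/64 = π(174⁴ − 126.0⁴)/64 = 3.262×10^7 mm⁴
I = 3.262×10^7 mm⁴ = 3.262×10^-5 m⁴
Effective length L_e = K·L = 1 × 2.34 = 2.340 m
P_cr = π²EI / L_e² = π² × 117×10⁹ × 3.262×10^-5 / 2.340² = 6.880×10^6 N
Factor of safety n = P_cr / P = 6879.8 / 1610 = 4.27

n ≈ 4.27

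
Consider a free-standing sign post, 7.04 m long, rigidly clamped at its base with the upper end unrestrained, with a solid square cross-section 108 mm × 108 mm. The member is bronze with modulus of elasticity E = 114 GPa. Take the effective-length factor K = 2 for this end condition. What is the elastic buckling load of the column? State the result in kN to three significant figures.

I = a⁴/12 = 108⁴/12 = 1.134×10^7 mm⁴
I = 1.134×10^7 mm⁴ = 1.134×10^-5 m⁴
Effective length L_e = K·L = 2 × 7.04 = 14.08 m
P_cr = π²EI / L_e² = π² × 114×10⁹ × 1.134×10^-5 / 14.08² = 6.434×10^4 N

P_cr ≈ 64.3 kN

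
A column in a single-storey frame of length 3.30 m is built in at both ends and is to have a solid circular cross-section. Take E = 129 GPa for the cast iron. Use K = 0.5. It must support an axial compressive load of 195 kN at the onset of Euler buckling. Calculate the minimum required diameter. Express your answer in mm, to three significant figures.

d ≈ 54.0 mm

L_e = K·L = 0.5 × 3.30 = 1.650 m
Required I = P_cr·L_e²/(π²E) = 1.950×10^5 × 1.650² / (π² × 1.29×10^11) = 4.170×10^-7 m⁴
I_req = 4.170×10^5 mm⁴
Solid circle: I = πd⁴/64  ⇒  d = (64I/π)^(1/4) = (64×4.170×10^5/π)^(1/4) = 54.0 mm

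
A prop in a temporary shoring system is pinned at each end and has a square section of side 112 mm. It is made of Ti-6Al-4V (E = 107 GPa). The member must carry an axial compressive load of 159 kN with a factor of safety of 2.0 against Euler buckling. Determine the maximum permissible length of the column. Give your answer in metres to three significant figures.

L_max ≈ 6.60 m

I = a⁴/12 = 112⁴/12 = 1.311×10^7 mm⁴
I = 1.311×10^-5 m⁴
Required critical load P_cr = n·P = 2.0 × 159 = 318.0 kN = 3.180×10^5 N
From P_cr = π²EI/(K·L)²:  L = (1/K)·√(π²EI/P_cr) = (1/1)·√(π²×1.07×10^11×1.311×10^-5/3.180×10^5)
L = 6.60 m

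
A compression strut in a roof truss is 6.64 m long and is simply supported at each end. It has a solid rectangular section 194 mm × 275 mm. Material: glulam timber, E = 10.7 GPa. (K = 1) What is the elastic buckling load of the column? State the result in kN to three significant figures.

P_cr ≈ 401 kN

Buckling occurs about the weak axis: I_min = h·b³/12 with b = 194 mm (the shorter side).
I_min = 275×194³/12 = 1.673×10^8 mm⁴
I = 1.673×10^8 mm⁴ = 1.673×10^-4 m⁴
Effective length L_e = K·L = 1 × 6.64 = 6.640 m
P_cr = π²EI / L_e² = π² × 10.7×10⁹ × 1.673×10^-4 / 6.640² = 4.008×10^5 N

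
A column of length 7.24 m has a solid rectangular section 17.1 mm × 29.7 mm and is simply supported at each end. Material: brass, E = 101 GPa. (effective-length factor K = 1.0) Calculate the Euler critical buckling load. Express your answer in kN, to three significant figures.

P_cr ≈ 0.235 kN

Buckling occurs about the weak axis: I_min = h·b³/12 with b = 17.1 mm (the shorter side).
I_min = 29.7×17.1³/12 = 1.238×10^4 mm⁴
I = 1.238×10^4 mm⁴ = 1.238×10^-8 m⁴
Effective length L_e = K·L = 1 × 7.24 = 7.240 m
P_cr = π²EI / L_e² = π² × 101×10⁹ × 1.238×10^-8 / 7.240² = 235.3 N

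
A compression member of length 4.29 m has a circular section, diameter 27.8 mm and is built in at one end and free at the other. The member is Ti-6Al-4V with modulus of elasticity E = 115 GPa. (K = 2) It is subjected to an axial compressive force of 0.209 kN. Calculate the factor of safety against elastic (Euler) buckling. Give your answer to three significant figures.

I = πd⁴/64 = π×27.8⁴/64 = 2.932×10^4 mm⁴
I = 2.932×10^4 mm⁴ = 2.932×10^-8 m⁴
Effective length L_e = K·L = 2 × 4.29 = 8.580 m
P_cr = π²EI / L_e² = π² × 115×10⁹ × 2.932×10^-8 / 8.580² = 452.0 N
Factor of safety n = P_cr / P = 0.45204 / 0.209 = 2.16

n ≈ 2.16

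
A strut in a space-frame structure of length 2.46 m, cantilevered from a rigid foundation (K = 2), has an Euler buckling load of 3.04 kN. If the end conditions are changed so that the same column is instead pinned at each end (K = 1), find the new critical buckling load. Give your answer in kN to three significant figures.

P_cr ≈ 12.2 kN

P_cr ∝ 1/K², so P_cr,new = P_cr,old × (K_old/K_new)² = 3.04 × (2/1)²
= 3.04 × 4.000 = 12.2 kN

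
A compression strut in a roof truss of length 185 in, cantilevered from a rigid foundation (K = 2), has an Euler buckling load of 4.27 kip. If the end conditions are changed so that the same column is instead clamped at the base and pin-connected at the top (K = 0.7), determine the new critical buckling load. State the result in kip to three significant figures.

P_cr ≈ 34.9 kip

P_cr ∝ 1/K², so P_cr,new = P_cr,old × (K_old/K_new)² = 4.27 × (2/0.7)²
= 4.27 × 8.163 = 34.9 kip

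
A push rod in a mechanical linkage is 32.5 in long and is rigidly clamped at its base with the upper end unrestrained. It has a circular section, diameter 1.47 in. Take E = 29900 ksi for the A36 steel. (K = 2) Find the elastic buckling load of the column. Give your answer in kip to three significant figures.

P_cr ≈ 16.0 kip

I = πd⁴/64 = π×1.47⁴/64 = 0.2292 in⁴
Effective length L_e = K·L = 2 × 32.5 = 65.00 in
P_cr = π²EI / L_e² = π² × 29900×10³ × 0.2292 / 65.00² = 1.601×10^4 lb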